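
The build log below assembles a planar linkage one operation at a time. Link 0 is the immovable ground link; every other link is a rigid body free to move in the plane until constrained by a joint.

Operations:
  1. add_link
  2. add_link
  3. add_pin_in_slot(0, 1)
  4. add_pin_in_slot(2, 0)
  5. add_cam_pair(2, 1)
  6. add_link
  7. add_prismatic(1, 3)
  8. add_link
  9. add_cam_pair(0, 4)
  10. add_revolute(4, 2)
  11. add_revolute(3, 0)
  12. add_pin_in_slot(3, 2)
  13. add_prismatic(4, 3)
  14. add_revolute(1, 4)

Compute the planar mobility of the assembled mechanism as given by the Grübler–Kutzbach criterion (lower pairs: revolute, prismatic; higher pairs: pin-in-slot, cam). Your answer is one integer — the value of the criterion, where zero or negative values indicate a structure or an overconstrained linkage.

link 0 = ground. State L|J1|J2 = 1|0|0
+link1  2|0|0
+link2  3|0|0
PS(0,1) f=2→J2  3|0|1
PS(2,0) f=2→J2  3|0|2
C(2,1) f=2→J2  3|0|3
+link3  4|0|3
P(1,3) f=1→J1  4|1|3
+link4  5|1|3
C(0,4) f=2→J2  5|1|4
R(4,2) f=1→J1  5|2|4
R(3,0) f=1→J1  5|3|4
PS(3,2) f=2→J2  5|3|5
P(4,3) f=1→J1  5|4|5
R(1,4) f=1→J1  5|5|5
M = 3(5−1)−2·5−5 = 12−10−5 = -3

M = -3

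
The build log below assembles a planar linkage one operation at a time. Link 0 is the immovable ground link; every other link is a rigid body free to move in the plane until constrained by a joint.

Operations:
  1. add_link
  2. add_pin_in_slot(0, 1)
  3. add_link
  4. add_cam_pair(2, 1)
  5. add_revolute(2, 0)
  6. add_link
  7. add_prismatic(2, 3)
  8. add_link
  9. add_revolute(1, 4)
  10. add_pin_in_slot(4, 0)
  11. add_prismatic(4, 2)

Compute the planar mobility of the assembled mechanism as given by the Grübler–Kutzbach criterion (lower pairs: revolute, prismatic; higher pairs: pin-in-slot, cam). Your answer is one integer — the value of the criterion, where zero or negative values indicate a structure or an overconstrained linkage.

link 0 = ground. State L|J1|J2 = 1|0|0
+link1  2|0|0
PS(0,1) f=2→J2  2|0|1
+link2  3|0|1
C(2,1) f=2→J2  3|0|2
R(2,0) f=1→J1  3|1|2
+link3  4|1|2
P(2,3) f=1→J1  4|2|2
+link4  5|2|2
R(1,4) f=1→J1  5|3|2
PS(4,0) f=2→J2  5|3|3
P(4,2) f=1→J1  5|4|3
M = 3(5−1)−2·4−3 = 12−8−3 = 1

M = 1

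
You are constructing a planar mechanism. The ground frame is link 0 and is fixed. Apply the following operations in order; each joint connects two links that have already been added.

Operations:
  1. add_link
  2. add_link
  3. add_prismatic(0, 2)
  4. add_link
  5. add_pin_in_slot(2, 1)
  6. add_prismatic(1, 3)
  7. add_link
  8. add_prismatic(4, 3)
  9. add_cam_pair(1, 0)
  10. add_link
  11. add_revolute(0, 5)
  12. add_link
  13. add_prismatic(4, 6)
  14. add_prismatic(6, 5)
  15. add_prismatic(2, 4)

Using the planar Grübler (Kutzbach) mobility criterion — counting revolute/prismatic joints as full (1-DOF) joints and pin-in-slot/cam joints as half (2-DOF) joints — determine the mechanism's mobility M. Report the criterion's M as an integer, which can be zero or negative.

L=1 J1=0 J2=0
add link → L=2 J1=0 J2=0
add link → L=3 J1=0 J2=0
P@0,2 dof=1 J1 → L=3 J1=1 J2=0
add link → L=4 J1=1 J2=0
PS@2,1 dof=2 J2 → L=4 J1=1 J2=1
P@1,3 dof=1 J1 → L=4 J1=2 J2=1
add link → L=5 J1=2 J2=1
P@4,3 dof=1 J1 → L=5 J1=3 J2=1
C@1,0 dof=2 J2 → L=5 J1=3 J2=2
add link → L=6 J1=3 J2=2
R@0,5 dof=1 J1 → L=6 J1=4 J2=2
add link → L=7 J1=4 J2=2
P@4,6 dof=1 J1 → L=7 J1=5 J2=2
P@6,5 dof=1 J1 → L=7 J1=6 J2=2
P@2,4 dof=1 J1 → L=7 J1=7 J2=2
M=3(L−1)−2J1−J2=3·6−2·7−2=2

M = 2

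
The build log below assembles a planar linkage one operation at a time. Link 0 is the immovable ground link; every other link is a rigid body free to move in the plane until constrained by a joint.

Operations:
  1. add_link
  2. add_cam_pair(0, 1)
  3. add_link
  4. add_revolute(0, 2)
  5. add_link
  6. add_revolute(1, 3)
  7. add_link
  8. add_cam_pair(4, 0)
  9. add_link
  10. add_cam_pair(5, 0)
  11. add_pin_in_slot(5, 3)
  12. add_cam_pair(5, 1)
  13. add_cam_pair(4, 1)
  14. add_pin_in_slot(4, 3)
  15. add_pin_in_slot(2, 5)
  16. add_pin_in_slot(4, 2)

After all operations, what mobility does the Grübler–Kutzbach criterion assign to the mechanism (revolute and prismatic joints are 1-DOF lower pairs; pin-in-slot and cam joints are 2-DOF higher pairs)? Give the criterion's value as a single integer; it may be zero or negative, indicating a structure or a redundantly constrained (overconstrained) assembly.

L=1 J1=0 J2=0
add link → L=2 J1=0 J2=0
C@0,1 dof=2 J2 → L=2 J1=0 J2=1
add link → L=3 J1=0 J2=1
R@0,2 dof=1 J1 → L=3 J1=1 J2=1
add link → L=4 J1=1 J2=1
R@1,3 dof=1 J1 → L=4 J1=2 J2=1
add link → L=5 J1=2 J2=1
C@4,0 dof=2 J2 → L=5 J1=2 J2=2
add link → L=6 J1=2 J2=2
C@5,0 dof=2 J2 → L=6 J1=2 J2=3
PS@5,3 dof=2 J2 → L=6 J1=2 J2=4
C@5,1 dof=2 J2 → L=6 J1=2 J2=5
C@4,1 dof=2 J2 → L=6 J1=2 J2=6
PS@4,3 dof=2 J2 → L=6 J1=2 J2=7
PS@2,5 dof=2 J2 → L=6 J1=2 J2=8
PS@4,2 dof=2 J2 → L=6 J1=2 J2=9
M=3(L−1)−2J1−J2=3·5−2·2−9=2

M = 2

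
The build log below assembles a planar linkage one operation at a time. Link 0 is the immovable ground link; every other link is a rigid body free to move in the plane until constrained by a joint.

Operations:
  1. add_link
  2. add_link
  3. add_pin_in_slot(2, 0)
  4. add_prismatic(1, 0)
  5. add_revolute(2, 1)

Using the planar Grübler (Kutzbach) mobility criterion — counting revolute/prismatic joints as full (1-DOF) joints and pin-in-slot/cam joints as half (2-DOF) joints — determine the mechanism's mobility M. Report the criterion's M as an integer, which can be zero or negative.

M = 1

L=1 J1=0 J2=0
add link → L=2 J1=0 J2=0
add link → L=3 J1=0 J2=0
PS@2,0 dof=2 J2 → L=3 J1=0 J2=1
P@1,0 dof=1 J1 → L=3 J1=1 J2=1
R@2,1 dof=1 J1 → L=3 J1=2 J2=1
M=3(L−1)−2J1−J2=3·2−2·2−1=1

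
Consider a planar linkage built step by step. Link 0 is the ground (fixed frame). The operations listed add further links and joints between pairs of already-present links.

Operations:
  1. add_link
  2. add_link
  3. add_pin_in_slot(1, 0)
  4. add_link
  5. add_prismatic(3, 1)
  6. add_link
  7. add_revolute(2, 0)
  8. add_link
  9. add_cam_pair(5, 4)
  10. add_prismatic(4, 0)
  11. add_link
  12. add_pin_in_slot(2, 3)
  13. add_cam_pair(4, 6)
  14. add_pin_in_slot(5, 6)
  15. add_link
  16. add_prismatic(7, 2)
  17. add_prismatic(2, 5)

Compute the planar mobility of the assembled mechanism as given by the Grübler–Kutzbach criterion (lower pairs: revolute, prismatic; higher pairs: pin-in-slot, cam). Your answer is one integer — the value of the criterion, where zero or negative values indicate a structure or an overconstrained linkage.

link 0 = ground. State L|J1|J2 = 1|0|0
+link1  2|0|0
+link2  3|0|0
PS(1,0) f=2→J2  3|0|1
+link3  4|0|1
P(3,1) f=1→J1  4|1|1
+link4  5|1|1
R(2,0) f=1→J1  5|2|1
+link5  6|2|1
C(5,4) f=2→J2  6|2|2
P(4,0) f=1→J1  6|3|2
+link6  7|3|2
PS(2,3) f=2→J2  7|3|3
C(4,6) f=2→J2  7|3|4
PS(5,6) f=2→J2  7|3|5
+link7  8|3|5
P(7,2) f=1→J1  8|4|5
P(2,5) f=1→J1  8|5|5
M = 3(8−1)−2·5−5 = 21−10−5 = 6

M = 6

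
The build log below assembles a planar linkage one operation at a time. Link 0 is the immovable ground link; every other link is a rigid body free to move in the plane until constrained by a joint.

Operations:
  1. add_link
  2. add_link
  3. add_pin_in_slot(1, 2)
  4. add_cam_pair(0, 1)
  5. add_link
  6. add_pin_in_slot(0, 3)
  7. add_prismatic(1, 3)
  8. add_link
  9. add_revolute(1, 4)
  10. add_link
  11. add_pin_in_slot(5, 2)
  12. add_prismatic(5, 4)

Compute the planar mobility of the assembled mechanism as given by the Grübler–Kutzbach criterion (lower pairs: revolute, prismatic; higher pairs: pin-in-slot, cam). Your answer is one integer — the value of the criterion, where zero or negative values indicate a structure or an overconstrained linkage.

L=1 J1=0 J2=0
add link → L=2 J1=0 J2=0
add link → L=3 J1=0 J2=0
PS@1,2 dof=2 J2 → L=3 J1=0 J2=1
C@0,1 dof=2 J2 → L=3 J1=0 J2=2
add link → L=4 J1=0 J2=2
PS@0,3 dof=2 J2 → L=4 J1=0 J2=3
P@1,3 dof=1 J1 → L=4 J1=1 J2=3
add link → L=5 J1=1 J2=3
R@1,4 dof=1 J1 → L=5 J1=2 J2=3
add link → L=6 J1=2 J2=3
PS@5,2 dof=2 J2 → L=6 J1=2 J2=4
P@5,4 dof=1 J1 → L=6 J1=3 J2=4
M=3(L−1)−2J1−J2=3·5−2·3−4=5

M = 5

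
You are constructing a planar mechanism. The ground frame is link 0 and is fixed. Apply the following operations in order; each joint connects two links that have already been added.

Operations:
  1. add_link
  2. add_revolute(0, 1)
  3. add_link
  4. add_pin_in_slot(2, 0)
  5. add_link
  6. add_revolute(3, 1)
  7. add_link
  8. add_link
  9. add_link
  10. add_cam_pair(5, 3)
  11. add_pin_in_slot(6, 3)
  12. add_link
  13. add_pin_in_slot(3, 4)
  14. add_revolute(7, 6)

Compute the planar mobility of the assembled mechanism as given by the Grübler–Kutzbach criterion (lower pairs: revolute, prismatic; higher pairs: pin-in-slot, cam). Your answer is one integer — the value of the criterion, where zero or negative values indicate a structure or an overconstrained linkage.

ground; <1,0,0>
#1 <2,0,0>
R:0↔1 J1 <2,1,0>
#2 <3,1,0>
PS:2↔0 J2 <3,1,1>
#3 <4,1,1>
R:3↔1 J1 <4,2,1>
#4 <5,2,1>
#5 <6,2,1>
#6 <7,2,1>
C:5↔3 J2 <7,2,2>
PS:6↔3 J2 <7,2,3>
#7 <8,2,3>
PS:3↔4 J2 <8,2,4>
R:7↔6 J1 <8,3,4>
3×7 − 2×3 − 1×4 = 11

M = 11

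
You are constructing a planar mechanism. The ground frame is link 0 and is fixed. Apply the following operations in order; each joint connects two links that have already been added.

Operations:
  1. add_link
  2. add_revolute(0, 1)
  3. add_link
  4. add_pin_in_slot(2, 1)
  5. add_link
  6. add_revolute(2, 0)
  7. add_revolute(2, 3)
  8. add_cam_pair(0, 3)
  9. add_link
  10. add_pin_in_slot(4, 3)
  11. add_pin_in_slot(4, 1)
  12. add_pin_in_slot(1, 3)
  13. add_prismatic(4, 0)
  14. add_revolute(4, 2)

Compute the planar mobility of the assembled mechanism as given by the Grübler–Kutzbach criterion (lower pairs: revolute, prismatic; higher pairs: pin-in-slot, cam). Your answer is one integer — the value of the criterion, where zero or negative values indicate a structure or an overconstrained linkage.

M = -3

(L,J1,J2)=(1,0,0); link0 fixed
link1: (2,0,0)
R 0-1 [J1]: (2,1,0)
link2: (3,1,0)
PS 2-1 [J2]: (3,1,1)
link3: (4,1,1)
R 2-0 [J1]: (4,2,1)
R 2-3 [J1]: (4,3,1)
C 0-3 [J2]: (4,3,2)
link4: (5,3,2)
PS 4-3 [J2]: (5,3,3)
PS 4-1 [J2]: (5,3,4)
PS 1-3 [J2]: (5,3,5)
P 4-0 [J1]: (5,4,5)
R 4-2 [J1]: (5,5,5)
Grübler: 3·4 − 2·5 − 5 = -3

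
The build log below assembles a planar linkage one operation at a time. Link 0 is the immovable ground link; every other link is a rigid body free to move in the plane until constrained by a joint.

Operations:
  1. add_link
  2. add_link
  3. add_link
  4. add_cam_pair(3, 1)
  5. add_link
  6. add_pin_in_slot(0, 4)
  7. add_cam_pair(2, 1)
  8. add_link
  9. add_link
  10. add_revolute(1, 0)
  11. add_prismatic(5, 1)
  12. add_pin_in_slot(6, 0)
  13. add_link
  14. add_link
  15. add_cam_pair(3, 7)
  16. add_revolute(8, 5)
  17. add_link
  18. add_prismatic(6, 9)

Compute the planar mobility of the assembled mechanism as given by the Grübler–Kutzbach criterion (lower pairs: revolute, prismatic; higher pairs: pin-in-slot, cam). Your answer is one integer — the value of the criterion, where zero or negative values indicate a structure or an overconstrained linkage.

M = 14

ground; <1,0,0>
#1 <2,0,0>
#2 <3,0,0>
#3 <4,0,0>
C:3↔1 J2 <4,0,1>
#4 <5,0,1>
PS:0↔4 J2 <5,0,2>
C:2↔1 J2 <5,0,3>
#5 <6,0,3>
#6 <7,0,3>
R:1↔0 J1 <7,1,3>
P:5↔1 J1 <7,2,3>
PS:6↔0 J2 <7,2,4>
#7 <8,2,4>
#8 <9,2,4>
C:3↔7 J2 <9,2,5>
R:8↔5 J1 <9,3,5>
#9 <10,3,5>
P:6↔9 J1 <10,4,5>
3×9 − 2×4 − 1×5 = 14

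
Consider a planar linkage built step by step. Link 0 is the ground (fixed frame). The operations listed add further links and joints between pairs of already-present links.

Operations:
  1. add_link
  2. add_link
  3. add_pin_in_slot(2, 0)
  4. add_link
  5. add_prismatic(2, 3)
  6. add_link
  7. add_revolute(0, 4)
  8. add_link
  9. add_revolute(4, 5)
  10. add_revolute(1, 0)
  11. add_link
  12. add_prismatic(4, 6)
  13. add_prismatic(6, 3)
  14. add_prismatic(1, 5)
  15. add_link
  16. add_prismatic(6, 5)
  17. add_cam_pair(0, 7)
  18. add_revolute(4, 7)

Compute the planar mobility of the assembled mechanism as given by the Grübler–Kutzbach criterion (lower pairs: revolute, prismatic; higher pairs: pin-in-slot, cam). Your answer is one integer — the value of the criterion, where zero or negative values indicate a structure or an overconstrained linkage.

link 0 = ground. State L|J1|J2 = 1|0|0
+link1  2|0|0
+link2  3|0|0
PS(2,0) f=2→J2  3|0|1
+link3  4|0|1
P(2,3) f=1→J1  4|1|1
+link4  5|1|1
R(0,4) f=1→J1  5|2|1
+link5  6|2|1
R(4,5) f=1→J1  6|3|1
R(1,0) f=1→J1  6|4|1
+link6  7|4|1
P(4,6) f=1→J1  7|5|1
P(6,3) f=1→J1  7|6|1
P(1,5) f=1→J1  7|7|1
+link7  8|7|1
P(6,5) f=1→J1  8|8|1
C(0,7) f=2→J2  8|8|2
R(4,7) f=1→J1  8|9|2
M = 3(8−1)−2·9−2 = 21−18−2 = 1

M = 1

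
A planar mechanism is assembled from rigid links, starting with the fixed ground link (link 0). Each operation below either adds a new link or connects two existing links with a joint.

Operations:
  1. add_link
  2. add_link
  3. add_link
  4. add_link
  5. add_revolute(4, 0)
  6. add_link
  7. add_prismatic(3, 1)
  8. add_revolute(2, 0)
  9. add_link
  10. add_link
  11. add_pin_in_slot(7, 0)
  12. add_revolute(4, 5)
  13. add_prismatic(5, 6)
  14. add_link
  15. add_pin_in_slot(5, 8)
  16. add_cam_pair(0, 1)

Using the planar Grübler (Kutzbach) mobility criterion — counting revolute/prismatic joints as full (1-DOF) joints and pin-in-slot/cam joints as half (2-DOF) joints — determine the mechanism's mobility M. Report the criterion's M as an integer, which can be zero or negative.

M = 11

[1;0;0] (link 0 is ground)
L+ [2;0;0]
L+ [3;0;0]
L+ [4;0;0]
L+ [5;0;0]
R(4,0)∈J1 [5;1;0]
L+ [6;1;0]
P(3,1)∈J1 [6;2;0]
R(2,0)∈J1 [6;3;0]
L+ [7;3;0]
L+ [8;3;0]
PS(7,0)∈J2 [8;3;1]
R(4,5)∈J1 [8;4;1]
P(5,6)∈J1 [8;5;1]
L+ [9;5;1]
PS(5,8)∈J2 [9;5;2]
C(0,1)∈J2 [9;5;3]
mobility = 24 − 10 − 3 = 11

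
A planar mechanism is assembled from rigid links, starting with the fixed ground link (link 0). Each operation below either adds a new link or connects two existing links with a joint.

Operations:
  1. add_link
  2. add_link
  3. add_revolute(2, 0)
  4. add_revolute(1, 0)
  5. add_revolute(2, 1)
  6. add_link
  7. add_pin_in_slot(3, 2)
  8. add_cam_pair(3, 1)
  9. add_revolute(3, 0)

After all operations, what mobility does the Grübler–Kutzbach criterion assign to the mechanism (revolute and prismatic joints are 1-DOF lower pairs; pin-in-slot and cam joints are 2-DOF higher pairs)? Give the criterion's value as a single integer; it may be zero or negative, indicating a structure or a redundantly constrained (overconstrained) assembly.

M = -1

link 0 = ground. State L|J1|J2 = 1|0|0
+link1  2|0|0
+link2  3|0|0
R(2,0) f=1→J1  3|1|0
R(1,0) f=1→J1  3|2|0
R(2,1) f=1→J1  3|3|0
+link3  4|3|0
PS(3,2) f=2→J2  4|3|1
C(3,1) f=2→J2  4|3|2
R(3,0) f=1→J1  4|4|2
M = 3(4−1)−2·4−2 = 9−8−2 = -1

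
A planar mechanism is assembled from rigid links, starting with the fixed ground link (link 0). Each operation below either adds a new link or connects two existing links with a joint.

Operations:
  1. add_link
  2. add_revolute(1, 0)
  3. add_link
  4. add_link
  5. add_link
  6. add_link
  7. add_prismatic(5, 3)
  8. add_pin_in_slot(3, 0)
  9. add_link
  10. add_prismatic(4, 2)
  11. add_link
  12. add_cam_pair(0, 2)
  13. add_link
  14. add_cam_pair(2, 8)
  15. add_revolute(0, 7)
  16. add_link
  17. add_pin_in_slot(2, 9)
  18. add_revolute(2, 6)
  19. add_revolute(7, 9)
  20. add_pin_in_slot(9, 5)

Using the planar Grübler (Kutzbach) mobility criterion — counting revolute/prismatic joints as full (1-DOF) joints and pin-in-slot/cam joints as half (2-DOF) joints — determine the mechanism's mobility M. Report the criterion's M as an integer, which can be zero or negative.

M = 10

ground; <1,0,0>
#1 <2,0,0>
R:1↔0 J1 <2,1,0>
#2 <3,1,0>
#3 <4,1,0>
#4 <5,1,0>
#5 <6,1,0>
P:5↔3 J1 <6,2,0>
PS:3↔0 J2 <6,2,1>
#6 <7,2,1>
P:4↔2 J1 <7,3,1>
#7 <8,3,1>
C:0↔2 J2 <8,3,2>
#8 <9,3,2>
C:2↔8 J2 <9,3,3>
R:0↔7 J1 <9,4,3>
#9 <10,4,3>
PS:2↔9 J2 <10,4,4>
R:2↔6 J1 <10,5,4>
R:7↔9 J1 <10,6,4>
PS:9↔5 J2 <10,6,5>
3×9 − 2×6 − 1×5 = 10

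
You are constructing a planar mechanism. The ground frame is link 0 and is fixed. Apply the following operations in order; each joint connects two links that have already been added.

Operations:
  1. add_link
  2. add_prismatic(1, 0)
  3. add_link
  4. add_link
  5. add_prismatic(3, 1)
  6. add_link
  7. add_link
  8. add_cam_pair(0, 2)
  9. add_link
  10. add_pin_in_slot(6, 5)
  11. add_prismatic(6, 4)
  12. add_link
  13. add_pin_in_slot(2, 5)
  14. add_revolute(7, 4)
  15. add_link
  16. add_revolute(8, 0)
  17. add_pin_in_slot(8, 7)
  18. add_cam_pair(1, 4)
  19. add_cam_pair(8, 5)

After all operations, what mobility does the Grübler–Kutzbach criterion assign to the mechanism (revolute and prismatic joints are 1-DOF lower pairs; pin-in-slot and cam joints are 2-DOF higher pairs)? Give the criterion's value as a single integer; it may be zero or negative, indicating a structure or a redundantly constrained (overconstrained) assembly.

link 0 = ground. State L|J1|J2 = 1|0|0
+link1  2|0|0
P(1,0) f=1→J1  2|1|0
+link2  3|1|0
+link3  4|1|0
P(3,1) f=1→J1  4|2|0
+link4  5|2|0
+link5  6|2|0
C(0,2) f=2→J2  6|2|1
+link6  7|2|1
PS(6,5) f=2→J2  7|2|2
P(6,4) f=1→J1  7|3|2
+link7  8|3|2
PS(2,5) f=2→J2  8|3|3
R(7,4) f=1→J1  8|4|3
+link8  9|4|3
R(8,0) f=1→J1  9|5|3
PS(8,7) f=2→J2  9|5|4
C(1,4) f=2→J2  9|5|5
C(8,5) f=2→J2  9|5|6
M = 3(9−1)−2·5−6 = 24−10−6 = 8

M = 8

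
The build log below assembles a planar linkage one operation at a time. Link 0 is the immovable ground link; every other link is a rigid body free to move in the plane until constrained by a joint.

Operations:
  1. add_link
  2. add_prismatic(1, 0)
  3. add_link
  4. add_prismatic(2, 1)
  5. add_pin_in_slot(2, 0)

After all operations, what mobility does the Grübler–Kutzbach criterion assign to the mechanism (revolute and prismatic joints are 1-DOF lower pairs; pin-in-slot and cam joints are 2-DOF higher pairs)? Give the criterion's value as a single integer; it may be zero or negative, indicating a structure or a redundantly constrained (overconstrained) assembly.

M = 1

L=1 J1=0 J2=0
add link → L=2 J1=0 J2=0
P@1,0 dof=1 J1 → L=2 J1=1 J2=0
add link → L=3 J1=1 J2=0
P@2,1 dof=1 J1 → L=3 J1=2 J2=0
PS@2,0 dof=2 J2 → L=3 J1=2 J2=1
M=3(L−1)−2J1−J2=3·2−2·2−1=1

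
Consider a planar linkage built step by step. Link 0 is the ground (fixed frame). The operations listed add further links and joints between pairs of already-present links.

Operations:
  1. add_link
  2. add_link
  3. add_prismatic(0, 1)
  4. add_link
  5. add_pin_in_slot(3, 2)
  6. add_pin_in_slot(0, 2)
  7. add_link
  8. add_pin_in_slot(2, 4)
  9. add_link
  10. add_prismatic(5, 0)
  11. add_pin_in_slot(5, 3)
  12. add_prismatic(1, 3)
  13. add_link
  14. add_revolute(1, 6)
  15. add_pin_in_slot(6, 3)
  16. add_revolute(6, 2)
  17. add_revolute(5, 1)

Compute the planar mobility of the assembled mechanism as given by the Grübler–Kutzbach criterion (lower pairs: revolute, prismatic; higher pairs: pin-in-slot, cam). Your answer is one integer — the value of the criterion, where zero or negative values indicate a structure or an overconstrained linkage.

M = 1

[1;0;0] (link 0 is ground)
L+ [2;0;0]
L+ [3;0;0]
P(0,1)∈J1 [3;1;0]
L+ [4;1;0]
PS(3,2)∈J2 [4;1;1]
PS(0,2)∈J2 [4;1;2]
L+ [5;1;2]
PS(2,4)∈J2 [5;1;3]
L+ [6;1;3]
P(5,0)∈J1 [6;2;3]
PS(5,3)∈J2 [6;2;4]
P(1,3)∈J1 [6;3;4]
L+ [7;3;4]
R(1,6)∈J1 [7;4;4]
PS(6,3)∈J2 [7;4;5]
R(6,2)∈J1 [7;5;5]
R(5,1)∈J1 [7;6;5]
mobility = 18 − 12 − 5 = 1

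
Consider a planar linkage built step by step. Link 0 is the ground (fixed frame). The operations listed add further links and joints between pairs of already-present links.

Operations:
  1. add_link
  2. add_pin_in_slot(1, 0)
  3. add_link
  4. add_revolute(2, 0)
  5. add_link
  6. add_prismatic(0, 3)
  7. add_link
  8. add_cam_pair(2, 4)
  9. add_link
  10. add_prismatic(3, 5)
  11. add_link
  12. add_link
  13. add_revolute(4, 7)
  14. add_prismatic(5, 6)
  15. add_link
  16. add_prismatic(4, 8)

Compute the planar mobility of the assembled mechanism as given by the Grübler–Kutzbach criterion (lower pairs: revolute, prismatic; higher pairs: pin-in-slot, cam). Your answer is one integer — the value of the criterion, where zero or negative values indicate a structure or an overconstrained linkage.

[1;0;0] (link 0 is ground)
L+ [2;0;0]
PS(1,0)∈J2 [2;0;1]
L+ [3;0;1]
R(2,0)∈J1 [3;1;1]
L+ [4;1;1]
P(0,3)∈J1 [4;2;1]
L+ [5;2;1]
C(2,4)∈J2 [5;2;2]
L+ [6;2;2]
P(3,5)∈J1 [6;3;2]
L+ [7;3;2]
L+ [8;3;2]
R(4,7)∈J1 [8;4;2]
P(5,6)∈J1 [8;5;2]
L+ [9;5;2]
P(4,8)∈J1 [9;6;2]
mobility = 24 − 12 − 2 = 10

M = 10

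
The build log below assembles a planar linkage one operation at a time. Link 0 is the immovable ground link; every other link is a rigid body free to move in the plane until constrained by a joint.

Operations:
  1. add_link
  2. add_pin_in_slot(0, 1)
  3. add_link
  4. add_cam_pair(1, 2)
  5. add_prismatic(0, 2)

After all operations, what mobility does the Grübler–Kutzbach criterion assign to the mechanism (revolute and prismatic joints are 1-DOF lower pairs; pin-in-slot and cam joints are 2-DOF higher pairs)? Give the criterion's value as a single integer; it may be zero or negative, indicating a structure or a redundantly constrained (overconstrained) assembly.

M = 2

link 0 = ground. State L|J1|J2 = 1|0|0
+link1  2|0|0
PS(0,1) f=2→J2  2|0|1
+link2  3|0|1
C(1,2) f=2→J2  3|0|2
P(0,2) f=1→J1  3|1|2
M = 3(3−1)−2·1−2 = 6−2−2 = 2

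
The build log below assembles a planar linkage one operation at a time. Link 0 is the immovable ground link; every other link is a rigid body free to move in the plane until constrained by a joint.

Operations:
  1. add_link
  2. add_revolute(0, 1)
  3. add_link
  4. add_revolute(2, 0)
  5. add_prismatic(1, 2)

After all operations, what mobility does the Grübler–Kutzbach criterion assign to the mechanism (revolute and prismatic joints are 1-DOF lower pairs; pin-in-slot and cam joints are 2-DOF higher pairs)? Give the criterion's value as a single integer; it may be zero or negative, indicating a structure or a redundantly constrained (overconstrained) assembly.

ground; <1,0,0>
#1 <2,0,0>
R:0↔1 J1 <2,1,0>
#2 <3,1,0>
R:2↔0 J1 <3,2,0>
P:1↔2 J1 <3,3,0>
3×2 − 2×3 − 1×0 = 0

M = 0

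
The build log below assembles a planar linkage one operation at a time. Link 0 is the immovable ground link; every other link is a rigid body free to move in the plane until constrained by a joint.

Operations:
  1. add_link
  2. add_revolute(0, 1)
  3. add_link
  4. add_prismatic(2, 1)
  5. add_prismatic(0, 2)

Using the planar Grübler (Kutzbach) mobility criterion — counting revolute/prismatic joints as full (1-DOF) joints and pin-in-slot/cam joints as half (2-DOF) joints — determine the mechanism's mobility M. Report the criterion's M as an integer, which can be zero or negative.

M = 0

link 0 = ground. State L|J1|J2 = 1|0|0
+link1  2|0|0
R(0,1) f=1→J1  2|1|0
+link2  3|1|0
P(2,1) f=1→J1  3|2|0
P(0,2) f=1→J1  3|3|0
M = 3(3−1)−2·3−0 = 6−6−0 = 0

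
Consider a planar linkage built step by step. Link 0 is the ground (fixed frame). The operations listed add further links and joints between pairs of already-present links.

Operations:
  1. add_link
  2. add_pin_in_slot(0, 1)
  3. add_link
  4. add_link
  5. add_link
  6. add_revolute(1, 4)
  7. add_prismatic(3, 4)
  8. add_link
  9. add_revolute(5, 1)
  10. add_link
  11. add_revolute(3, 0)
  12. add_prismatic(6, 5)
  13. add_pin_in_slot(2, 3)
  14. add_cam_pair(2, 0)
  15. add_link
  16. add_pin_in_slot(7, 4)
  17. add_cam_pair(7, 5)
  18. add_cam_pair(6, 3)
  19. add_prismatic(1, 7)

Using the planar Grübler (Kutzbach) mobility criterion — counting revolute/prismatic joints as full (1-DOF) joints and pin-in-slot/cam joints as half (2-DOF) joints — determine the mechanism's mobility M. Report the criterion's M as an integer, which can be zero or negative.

[1;0;0] (link 0 is ground)
L+ [2;0;0]
PS(0,1)∈J2 [2;0;1]
L+ [3;0;1]
L+ [4;0;1]
L+ [5;0;1]
R(1,4)∈J1 [5;1;1]
P(3,4)∈J1 [5;2;1]
L+ [6;2;1]
R(5,1)∈J1 [6;3;1]
L+ [7;3;1]
R(3,0)∈J1 [7;4;1]
P(6,5)∈J1 [7;5;1]
PS(2,3)∈J2 [7;5;2]
C(2,0)∈J2 [7;5;3]
L+ [8;5;3]
PS(7,4)∈J2 [8;5;4]
C(7,5)∈J2 [8;5;5]
C(6,3)∈J2 [8;5;6]
P(1,7)∈J1 [8;6;6]
mobility = 21 − 12 − 6 = 3

M = 3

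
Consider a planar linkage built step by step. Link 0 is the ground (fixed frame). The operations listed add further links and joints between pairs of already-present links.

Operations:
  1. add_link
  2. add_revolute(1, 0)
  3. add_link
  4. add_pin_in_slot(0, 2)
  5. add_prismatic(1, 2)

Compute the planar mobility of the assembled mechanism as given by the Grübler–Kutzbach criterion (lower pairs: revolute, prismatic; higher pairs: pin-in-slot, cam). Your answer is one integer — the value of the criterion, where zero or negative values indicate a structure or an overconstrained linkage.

link 0 = ground. State L|J1|J2 = 1|0|0
+link1  2|0|0
R(1,0) f=1→J1  2|1|0
+link2  3|1|0
PS(0,2) f=2→J2  3|1|1
P(1,2) f=1→J1  3|2|1
M = 3(3−1)−2·2−1 = 6−4−1 = 1

M = 1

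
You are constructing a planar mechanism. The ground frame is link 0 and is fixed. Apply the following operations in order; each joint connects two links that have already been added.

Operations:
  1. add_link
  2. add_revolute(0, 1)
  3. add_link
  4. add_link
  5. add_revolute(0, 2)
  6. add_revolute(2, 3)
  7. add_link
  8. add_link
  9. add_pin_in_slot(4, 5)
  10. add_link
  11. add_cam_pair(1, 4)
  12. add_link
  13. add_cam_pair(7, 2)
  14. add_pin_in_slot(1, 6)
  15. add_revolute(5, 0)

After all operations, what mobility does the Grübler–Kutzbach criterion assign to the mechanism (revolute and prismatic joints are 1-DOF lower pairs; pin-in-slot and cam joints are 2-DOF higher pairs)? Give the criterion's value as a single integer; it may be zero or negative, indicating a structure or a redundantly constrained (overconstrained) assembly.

link 0 = ground. State L|J1|J2 = 1|0|0
+link1  2|0|0
R(0,1) f=1→J1  2|1|0
+link2  3|1|0
+link3  4|1|0
R(0,2) f=1→J1  4|2|0
R(2,3) f=1→J1  4|3|0
+link4  5|3|0
+link5  6|3|0
PS(4,5) f=2→J2  6|3|1
+link6  7|3|1
C(1,4) f=2→J2  7|3|2
+link7  8|3|2
C(7,2) f=2→J2  8|3|3
PS(1,6) f=2→J2  8|3|4
R(5,0) f=1→J1  8|4|4
M = 3(8−1)−2·4−4 = 21−8−4 = 9

M = 9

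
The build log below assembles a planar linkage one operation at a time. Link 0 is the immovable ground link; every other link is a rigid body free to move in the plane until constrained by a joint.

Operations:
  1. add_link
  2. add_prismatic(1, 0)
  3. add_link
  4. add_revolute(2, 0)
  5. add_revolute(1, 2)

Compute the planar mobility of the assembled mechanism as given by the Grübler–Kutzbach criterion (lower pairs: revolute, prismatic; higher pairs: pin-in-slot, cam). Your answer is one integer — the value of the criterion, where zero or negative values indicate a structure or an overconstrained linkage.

M = 0

ground; <1,0,0>
#1 <2,0,0>
P:1↔0 J1 <2,1,0>
#2 <3,1,0>
R:2↔0 J1 <3,2,0>
R:1↔2 J1 <3,3,0>
3×2 − 2×3 − 1×0 = 0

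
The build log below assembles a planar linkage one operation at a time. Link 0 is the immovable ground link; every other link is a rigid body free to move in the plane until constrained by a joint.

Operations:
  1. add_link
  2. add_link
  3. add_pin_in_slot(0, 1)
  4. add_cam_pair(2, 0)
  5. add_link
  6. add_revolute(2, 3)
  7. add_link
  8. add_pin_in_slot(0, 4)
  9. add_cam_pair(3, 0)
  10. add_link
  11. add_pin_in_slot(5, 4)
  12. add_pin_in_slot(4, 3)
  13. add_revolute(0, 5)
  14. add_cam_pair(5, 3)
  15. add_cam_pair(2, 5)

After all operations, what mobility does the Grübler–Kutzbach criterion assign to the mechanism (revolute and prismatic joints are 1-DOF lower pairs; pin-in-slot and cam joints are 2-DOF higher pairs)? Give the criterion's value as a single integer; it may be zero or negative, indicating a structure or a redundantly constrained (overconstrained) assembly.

M = 3

ground; <1,0,0>
#1 <2,0,0>
#2 <3,0,0>
PS:0↔1 J2 <3,0,1>
C:2↔0 J2 <3,0,2>
#3 <4,0,2>
R:2↔3 J1 <4,1,2>
#4 <5,1,2>
PS:0↔4 J2 <5,1,3>
C:3↔0 J2 <5,1,4>
#5 <6,1,4>
PS:5↔4 J2 <6,1,5>
PS:4↔3 J2 <6,1,6>
R:0↔5 J1 <6,2,6>
C:5↔3 J2 <6,2,7>
C:2↔5 J2 <6,2,8>
3×5 − 2×2 − 1×8 = 3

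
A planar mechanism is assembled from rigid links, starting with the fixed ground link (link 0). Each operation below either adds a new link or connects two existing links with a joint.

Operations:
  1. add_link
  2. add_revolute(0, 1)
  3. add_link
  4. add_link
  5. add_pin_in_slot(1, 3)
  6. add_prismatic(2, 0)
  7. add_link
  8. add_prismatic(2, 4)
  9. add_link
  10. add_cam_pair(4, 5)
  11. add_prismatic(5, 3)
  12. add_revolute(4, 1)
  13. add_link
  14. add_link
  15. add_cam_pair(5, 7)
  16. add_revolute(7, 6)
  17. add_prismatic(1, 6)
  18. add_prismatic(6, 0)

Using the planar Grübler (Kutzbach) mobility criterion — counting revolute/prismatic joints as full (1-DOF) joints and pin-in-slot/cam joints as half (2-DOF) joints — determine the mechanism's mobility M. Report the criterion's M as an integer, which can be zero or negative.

M = 2

ground; <1,0,0>
#1 <2,0,0>
R:0↔1 J1 <2,1,0>
#2 <3,1,0>
#3 <4,1,0>
PS:1↔3 J2 <4,1,1>
P:2↔0 J1 <4,2,1>
#4 <5,2,1>
P:2↔4 J1 <5,3,1>
#5 <6,3,1>
C:4↔5 J2 <6,3,2>
P:5↔3 J1 <6,4,2>
R:4↔1 J1 <6,5,2>
#6 <7,5,2>
#7 <8,5,2>
C:5↔7 J2 <8,5,3>
R:7↔6 J1 <8,6,3>
P:1↔6 J1 <8,7,3>
P:6↔0 J1 <8,8,3>
3×7 − 2×8 − 1×3 = 2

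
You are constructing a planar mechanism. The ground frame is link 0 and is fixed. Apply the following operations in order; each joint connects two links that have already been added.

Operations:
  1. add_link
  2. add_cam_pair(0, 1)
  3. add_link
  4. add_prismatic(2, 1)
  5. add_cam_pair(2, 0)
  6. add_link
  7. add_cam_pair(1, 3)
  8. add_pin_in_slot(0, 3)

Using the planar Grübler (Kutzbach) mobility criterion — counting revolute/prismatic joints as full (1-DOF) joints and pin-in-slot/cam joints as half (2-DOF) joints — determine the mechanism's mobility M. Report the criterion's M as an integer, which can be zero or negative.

M = 3

[1;0;0] (link 0 is ground)
L+ [2;0;0]
C(0,1)∈J2 [2;0;1]
L+ [3;0;1]
P(2,1)∈J1 [3;1;1]
C(2,0)∈J2 [3;1;2]
L+ [4;1;2]
C(1,3)∈J2 [4;1;3]
PS(0,3)∈J2 [4;1;4]
mobility = 9 − 2 − 4 = 3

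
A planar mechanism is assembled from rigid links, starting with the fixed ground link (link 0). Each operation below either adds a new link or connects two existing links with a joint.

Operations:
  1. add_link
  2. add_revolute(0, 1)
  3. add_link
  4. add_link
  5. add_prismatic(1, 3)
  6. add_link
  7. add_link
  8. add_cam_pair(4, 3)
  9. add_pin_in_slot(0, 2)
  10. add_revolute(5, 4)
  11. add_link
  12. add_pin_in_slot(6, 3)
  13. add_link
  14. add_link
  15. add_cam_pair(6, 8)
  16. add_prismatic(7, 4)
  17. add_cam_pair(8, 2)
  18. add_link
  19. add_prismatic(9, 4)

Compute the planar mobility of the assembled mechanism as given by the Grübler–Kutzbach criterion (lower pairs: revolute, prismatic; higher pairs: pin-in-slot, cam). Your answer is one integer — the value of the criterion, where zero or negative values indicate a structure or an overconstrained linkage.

link 0 = ground. State L|J1|J2 = 1|0|0
+link1  2|0|0
R(0,1) f=1→J1  2|1|0
+link2  3|1|0
+link3  4|1|0
P(1,3) f=1→J1  4|2|0
+link4  5|2|0
+link5  6|2|0
C(4,3) f=2→J2  6|2|1
PS(0,2) f=2→J2  6|2|2
R(5,4) f=1→J1  6|3|2
+link6  7|3|2
PS(6,3) f=2→J2  7|3|3
+link7  8|3|3
+link8  9|3|3
C(6,8) f=2→J2  9|3|4
P(7,4) f=1→J1  9|4|4
C(8,2) f=2→J2  9|4|5
+link9  10|4|5
P(9,4) f=1→J1  10|5|5
M = 3(10−1)−2·5−5 = 27−10−5 = 12

M = 12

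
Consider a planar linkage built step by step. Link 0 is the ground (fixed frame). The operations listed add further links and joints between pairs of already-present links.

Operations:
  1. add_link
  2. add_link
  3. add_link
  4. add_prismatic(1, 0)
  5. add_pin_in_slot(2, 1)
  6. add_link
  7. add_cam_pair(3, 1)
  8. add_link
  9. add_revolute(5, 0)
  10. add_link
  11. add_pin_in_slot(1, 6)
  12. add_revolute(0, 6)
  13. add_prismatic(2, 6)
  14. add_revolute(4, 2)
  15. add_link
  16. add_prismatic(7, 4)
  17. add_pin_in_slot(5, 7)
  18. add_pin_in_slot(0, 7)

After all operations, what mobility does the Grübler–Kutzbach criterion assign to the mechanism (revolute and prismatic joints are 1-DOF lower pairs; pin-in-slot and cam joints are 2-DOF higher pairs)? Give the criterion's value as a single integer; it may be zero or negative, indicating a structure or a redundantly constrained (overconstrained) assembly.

L=1 J1=0 J2=0
add link → L=2 J1=0 J2=0
add link → L=3 J1=0 J2=0
add link → L=4 J1=0 J2=0
P@1,0 dof=1 J1 → L=4 J1=1 J2=0
PS@2,1 dof=2 J2 → L=4 J1=1 J2=1
add link → L=5 J1=1 J2=1
C@3,1 dof=2 J2 → L=5 J1=1 J2=2
add link → L=6 J1=1 J2=2
R@5,0 dof=1 J1 → L=6 J1=2 J2=2
add link → L=7 J1=2 J2=2
PS@1,6 dof=2 J2 → L=7 J1=2 J2=3
R@0,6 dof=1 J1 → L=7 J1=3 J2=3
P@2,6 dof=1 J1 → L=7 J1=4 J2=3
R@4,2 dof=1 J1 → L=7 J1=5 J2=3
add link → L=8 J1=5 J2=3
P@7,4 dof=1 J1 → L=8 J1=6 J2=3
PS@5,7 dof=2 J2 → L=8 J1=6 J2=4
PS@0,7 dof=2 J2 → L=8 J1=6 J2=5
M=3(L−1)−2J1−J2=3·7−2·6−5=4

M = 4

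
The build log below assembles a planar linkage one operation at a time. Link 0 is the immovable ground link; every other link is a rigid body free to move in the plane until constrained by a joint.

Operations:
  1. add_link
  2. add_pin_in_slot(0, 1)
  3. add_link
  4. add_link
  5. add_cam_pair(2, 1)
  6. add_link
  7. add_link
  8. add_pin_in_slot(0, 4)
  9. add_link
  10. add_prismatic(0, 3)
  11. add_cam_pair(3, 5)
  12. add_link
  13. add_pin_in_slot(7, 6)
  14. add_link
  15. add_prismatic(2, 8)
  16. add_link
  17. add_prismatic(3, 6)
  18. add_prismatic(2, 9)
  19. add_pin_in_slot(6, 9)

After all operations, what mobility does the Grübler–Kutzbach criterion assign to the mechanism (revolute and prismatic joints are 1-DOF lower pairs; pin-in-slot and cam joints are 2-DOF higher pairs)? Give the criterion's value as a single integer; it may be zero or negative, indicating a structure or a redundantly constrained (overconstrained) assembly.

(L,J1,J2)=(1,0,0); link0 fixed
link1: (2,0,0)
PS 0-1 [J2]: (2,0,1)
link2: (3,0,1)
link3: (4,0,1)
C 2-1 [J2]: (4,0,2)
link4: (5,0,2)
link5: (6,0,2)
PS 0-4 [J2]: (6,0,3)
link6: (7,0,3)
P 0-3 [J1]: (7,1,3)
C 3-5 [J2]: (7,1,4)
link7: (8,1,4)
PS 7-6 [J2]: (8,1,5)
link8: (9,1,5)
P 2-8 [J1]: (9,2,5)
link9: (10,2,5)
P 3-6 [J1]: (10,3,5)
P 2-9 [J1]: (10,4,5)
PS 6-9 [J2]: (10,4,6)
Grübler: 3·9 − 2·4 − 6 = 13

M = 13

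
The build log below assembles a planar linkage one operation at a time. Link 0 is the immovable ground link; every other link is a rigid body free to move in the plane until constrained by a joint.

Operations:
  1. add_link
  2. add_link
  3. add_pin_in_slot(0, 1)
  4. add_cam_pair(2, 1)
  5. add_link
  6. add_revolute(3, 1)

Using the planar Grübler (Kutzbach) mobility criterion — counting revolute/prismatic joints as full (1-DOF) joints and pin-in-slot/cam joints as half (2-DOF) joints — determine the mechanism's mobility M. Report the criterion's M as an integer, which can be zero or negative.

L=1 J1=0 J2=0
add link → L=2 J1=0 J2=0
add link → L=3 J1=0 J2=0
PS@0,1 dof=2 J2 → L=3 J1=0 J2=1
C@2,1 dof=2 J2 → L=3 J1=0 J2=2
add link → L=4 J1=0 J2=2
R@3,1 dof=1 J1 → L=4 J1=1 J2=2
M=3(L−1)−2J1−J2=3·3−2·1−2=5

M = 5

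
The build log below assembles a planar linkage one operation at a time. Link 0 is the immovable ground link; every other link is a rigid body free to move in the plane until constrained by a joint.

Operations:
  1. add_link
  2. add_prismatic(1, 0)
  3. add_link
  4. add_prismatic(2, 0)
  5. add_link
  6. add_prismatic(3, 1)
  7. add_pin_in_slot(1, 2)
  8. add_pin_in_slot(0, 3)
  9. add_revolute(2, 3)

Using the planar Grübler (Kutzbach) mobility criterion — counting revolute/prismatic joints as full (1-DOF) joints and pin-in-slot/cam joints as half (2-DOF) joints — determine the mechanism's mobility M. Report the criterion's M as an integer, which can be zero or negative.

M = -1

link 0 = ground. State L|J1|J2 = 1|0|0
+link1  2|0|0
P(1,0) f=1→J1  2|1|0
+link2  3|1|0
P(2,0) f=1→J1  3|2|0
+link3  4|2|0
P(3,1) f=1→J1  4|3|0
PS(1,2) f=2→J2  4|3|1
PS(0,3) f=2→J2  4|3|2
R(2,3) f=1→J1  4|4|2
M = 3(4−1)−2·4−2 = 9−8−2 = -1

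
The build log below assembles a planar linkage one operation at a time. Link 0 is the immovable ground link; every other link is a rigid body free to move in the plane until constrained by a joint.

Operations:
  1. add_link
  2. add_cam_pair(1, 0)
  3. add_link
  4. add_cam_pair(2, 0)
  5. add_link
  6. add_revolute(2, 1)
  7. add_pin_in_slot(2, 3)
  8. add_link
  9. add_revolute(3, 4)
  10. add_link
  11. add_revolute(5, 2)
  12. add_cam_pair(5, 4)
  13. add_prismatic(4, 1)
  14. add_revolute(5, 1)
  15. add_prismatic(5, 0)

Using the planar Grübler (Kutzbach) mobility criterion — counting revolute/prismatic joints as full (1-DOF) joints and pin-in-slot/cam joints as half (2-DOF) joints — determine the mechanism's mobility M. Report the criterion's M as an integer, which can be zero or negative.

M = -1

L=1 J1=0 J2=0
add link → L=2 J1=0 J2=0
C@1,0 dof=2 J2 → L=2 J1=0 J2=1
add link → L=3 J1=0 J2=1
C@2,0 dof=2 J2 → L=3 J1=0 J2=2
add link → L=4 J1=0 J2=2
R@2,1 dof=1 J1 → L=4 J1=1 J2=2
PS@2,3 dof=2 J2 → L=4 J1=1 J2=3
add link → L=5 J1=1 J2=3
R@3,4 dof=1 J1 → L=5 J1=2 J2=3
add link → L=6 J1=2 J2=3
R@5,2 dof=1 J1 → L=6 J1=3 J2=3
C@5,4 dof=2 J2 → L=6 J1=3 J2=4
P@4,1 dof=1 J1 → L=6 J1=4 J2=4
R@5,1 dof=1 J1 → L=6 J1=5 J2=4
P@5,0 dof=1 J1 → L=6 J1=6 J2=4
M=3(L−1)−2J1−J2=3·5−2·6−4=-1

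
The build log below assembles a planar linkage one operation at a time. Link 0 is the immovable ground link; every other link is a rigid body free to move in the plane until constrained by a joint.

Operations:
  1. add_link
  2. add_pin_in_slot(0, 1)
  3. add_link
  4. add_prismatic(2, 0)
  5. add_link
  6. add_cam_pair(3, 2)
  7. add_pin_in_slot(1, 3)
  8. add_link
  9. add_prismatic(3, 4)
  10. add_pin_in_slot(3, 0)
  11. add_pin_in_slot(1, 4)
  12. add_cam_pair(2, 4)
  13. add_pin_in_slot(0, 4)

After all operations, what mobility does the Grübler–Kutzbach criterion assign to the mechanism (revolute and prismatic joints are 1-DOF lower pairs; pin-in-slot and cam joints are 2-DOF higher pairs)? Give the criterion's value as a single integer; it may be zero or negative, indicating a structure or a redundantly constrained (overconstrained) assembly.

ground; <1,0,0>
#1 <2,0,0>
PS:0↔1 J2 <2,0,1>
#2 <3,0,1>
P:2↔0 J1 <3,1,1>
#3 <4,1,1>
C:3↔2 J2 <4,1,2>
PS:1↔3 J2 <4,1,3>
#4 <5,1,3>
P:3↔4 J1 <5,2,3>
PS:3↔0 J2 <5,2,4>
PS:1↔4 J2 <5,2,5>
C:2↔4 J2 <5,2,6>
PS:0↔4 J2 <5,2,7>
3×4 − 2×2 − 1×7 = 1

M = 1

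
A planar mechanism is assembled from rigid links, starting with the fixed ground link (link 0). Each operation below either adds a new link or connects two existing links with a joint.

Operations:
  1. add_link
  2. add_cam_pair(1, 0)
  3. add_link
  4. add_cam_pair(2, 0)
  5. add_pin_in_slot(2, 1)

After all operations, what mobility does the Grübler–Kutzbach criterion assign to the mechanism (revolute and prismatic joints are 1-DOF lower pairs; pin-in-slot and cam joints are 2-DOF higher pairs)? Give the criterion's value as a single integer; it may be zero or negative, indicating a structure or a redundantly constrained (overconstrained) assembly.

L=1 J1=0 J2=0
add link → L=2 J1=0 J2=0
C@1,0 dof=2 J2 → L=2 J1=0 J2=1
add link → L=3 J1=0 J2=1
C@2,0 dof=2 J2 → L=3 J1=0 J2=2
PS@2,1 dof=2 J2 → L=3 J1=0 J2=3
M=3(L−1)−2J1−J2=3·2−2·0−3=3

M = 3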